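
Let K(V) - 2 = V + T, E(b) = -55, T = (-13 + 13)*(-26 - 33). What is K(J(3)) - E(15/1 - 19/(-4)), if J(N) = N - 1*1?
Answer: 59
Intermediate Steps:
T = 0 (T = 0*(-59) = 0)
J(N) = -1 + N (J(N) = N - 1 = -1 + N)
K(V) = 2 + V (K(V) = 2 + (V + 0) = 2 + V)
K(J(3)) - E(15/1 - 19/(-4)) = (2 + (-1 + 3)) - 1*(-55) = (2 + 2) + 55 = 4 + 55 = 59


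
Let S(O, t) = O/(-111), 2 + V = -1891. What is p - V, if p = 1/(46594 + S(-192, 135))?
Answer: 3263611543/1724042 ≈ 1893.0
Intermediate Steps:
V = -1893 (V = -2 - 1891 = -1893)
S(O, t) = -O/111 (S(O, t) = O*(-1/111) = -O/111)
p = 37/1724042 (p = 1/(46594 - 1/111*(-192)) = 1/(46594 + 64/37) = 1/(1724042/37) = 37/1724042 ≈ 2.1461e-5)
p - V = 37/1724042 - 1*(-1893) = 37/1724042 + 1893 = 3263611543/1724042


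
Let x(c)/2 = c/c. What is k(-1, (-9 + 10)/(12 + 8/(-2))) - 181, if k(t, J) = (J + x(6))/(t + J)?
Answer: -1284/7 ≈ -183.43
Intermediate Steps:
x(c) = 2 (x(c) = 2*(c/c) = 2*1 = 2)
k(t, J) = (2 + J)/(J + t) (k(t, J) = (J + 2)/(t + J) = (2 + J)/(J + t))
k(-1, (-9 + 10)/(12 + 8/(-2))) - 181 = (2 + (-9 + 10)/(12 + 8/(-2)))/((-9 + 10)/(12 + 8/(-2)) - 1) - 181 = (2 + 1/(12 + 8*(-1/2)))/(1/(12 + 8*(-1/2)) - 1) - 181 = (2 + 1/(12 - 4))/(1/(12 - 4) - 1) - 181 = (2 + 1/8)/(1/8 - 1) - 181 = (17/8)/(-7/8) - 181 = -8/7*17/8 - 181 = -17/7 - 181 = -1284/7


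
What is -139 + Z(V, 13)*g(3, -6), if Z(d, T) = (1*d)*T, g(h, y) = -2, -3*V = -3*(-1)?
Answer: -113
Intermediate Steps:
V = -1 (V = -(-1)*(-1) = -1/3*3 = -1)
Z(d, T) = T*d (Z(d, T) = d*T = T*d)
-139 + Z(V, 13)*g(3, -6) = -139 + (13*(-1))*(-2) = -139 - 13*(-2) = -139 + 26 = -113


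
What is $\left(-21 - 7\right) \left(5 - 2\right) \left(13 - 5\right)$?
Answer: $-672$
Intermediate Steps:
$\left(-21 - 7\right) \left(5 - 2\right) \left(13 - 5\right) = - 28 \cdot 3 \cdot 8 = \left(-28\right) 24 = -672$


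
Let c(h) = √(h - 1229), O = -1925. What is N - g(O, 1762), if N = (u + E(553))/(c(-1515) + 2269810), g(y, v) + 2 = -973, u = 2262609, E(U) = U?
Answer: 1257093362653030/1288009359711 - 7921067*I*√14/1288009359711 ≈ 976.0 - 2.3011e-5*I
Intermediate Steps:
c(h) = √(-1229 + h)
g(y, v) = -975 (g(y, v) = -2 - 973 = -975)
N = 2263162/(2269810 + 14*I*√14) (N = (2262609 + 553)/(√(-1229 - 1515) + 2269810) = 2263162/(√(-2744) + 2269810) = 2263162/(14*I*√14 + 2269810) = 2263162/(2269810 + 14*I*√14) ≈ 0.99707 - 2.3011e-5*I)
N - g(O, 1762) = (1284236934805/1288009359711 - 7921067*I*√14/1288009359711) - 1*(-975) = (1284236934805/1288009359711 - 7921067*I*√14/1288009359711) + 975 = 1257093362653030/1288009359711 - 7921067*I*√14/1288009359711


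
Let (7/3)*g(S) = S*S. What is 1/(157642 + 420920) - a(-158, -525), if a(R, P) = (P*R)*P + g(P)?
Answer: 25127309261251/578562 ≈ 4.3431e+7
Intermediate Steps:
g(S) = 3*S²/7 (g(S) = 3*(S*S)/7 = 3*S²/7)
a(R, P) = 3*P²/7 + R*P² (a(R, P) = (P*R)*P + 3*P²/7 = R*P² + 3*P²/7 = 3*P²/7 + R*P²)
1/(157642 + 420920) - a(-158, -525) = 1/(157642 + 420920) - (-525)²*(3/7 - 158) = 1/578562 - 275625*(-1103)/7 = 1/578562 - 1*(-43430625) = 1/578562 + 43430625 = 25127309261251/578562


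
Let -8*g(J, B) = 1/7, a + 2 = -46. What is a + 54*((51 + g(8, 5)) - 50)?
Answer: 141/28 ≈ 5.0357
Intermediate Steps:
a = -48 (a = -2 - 46 = -48)
g(J, B) = -1/56 (g(J, B) = -⅛/7 = -⅛*⅐ = -1/56)
a + 54*((51 + g(8, 5)) - 50) = -48 + 54*((51 - 1/56) - 50) = -48 + 54*(2855/56 - 50) = -48 + 54*(55/56) = -48 + 1485/28 = 141/28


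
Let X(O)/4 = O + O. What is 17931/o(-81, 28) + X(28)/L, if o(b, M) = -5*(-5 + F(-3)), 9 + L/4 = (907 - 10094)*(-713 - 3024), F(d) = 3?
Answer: 61560368567/34331810 ≈ 1793.1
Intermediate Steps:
X(O) = 8*O (X(O) = 4*(O + O) = 4*(2*O) = 8*O)
L = 137327240 (L = -36 + 4*((907 - 10094)*(-713 - 3024)) = -36 + 4*(-9187*(-3737)) = -36 + 4*34331819 = -36 + 137327276 = 137327240)
o(b, M) = 10 (o(b, M) = -5*(-5 + 3) = -5*(-2) = 10)
17931/o(-81, 28) + X(28)/L = 17931/10 + (8*28)/137327240 = 17931*(⅒) + 224*(1/137327240) = 17931/10 + 28/17165905 = 61560368567/34331810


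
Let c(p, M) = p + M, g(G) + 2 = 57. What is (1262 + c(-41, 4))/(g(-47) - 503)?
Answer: -175/64 ≈ -2.7344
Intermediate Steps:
g(G) = 55 (g(G) = -2 + 57 = 55)
c(p, M) = M + p
(1262 + c(-41, 4))/(g(-47) - 503) = (1262 + (4 - 41))/(55 - 503) = (1262 - 37)/(-448) = 1225*(-1/448) = -175/64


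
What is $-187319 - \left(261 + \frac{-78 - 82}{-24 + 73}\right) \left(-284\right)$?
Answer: $- \frac{5591995}{49} \approx -1.1412 \cdot 10^{5}$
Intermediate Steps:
$-187319 - \left(261 + \frac{-78 - 82}{-24 + 73}\right) \left(-284\right) = -187319 - \left(261 - \frac{160}{49}\right) \left(-284\right) = -187319 - \frac{12629}{49} \left(-284\right) = -187319 - - \frac{3586636}{49} = -187319 + \frac{3586636}{49} = - \frac{5591995}{49}$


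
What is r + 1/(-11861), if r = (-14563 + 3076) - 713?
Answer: -144704201/11861 ≈ -12200.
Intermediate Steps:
r = -12200 (r = -11487 - 713 = -12200)
r + 1/(-11861) = -12200 + 1/(-11861) = -12200 - 1/11861 = -144704201/11861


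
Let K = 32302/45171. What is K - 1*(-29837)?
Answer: 1347799429/45171 ≈ 29838.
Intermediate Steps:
K = 32302/45171 (K = 32302*(1/45171) = 32302/45171 ≈ 0.71511)
K - 1*(-29837) = 32302/45171 - 1*(-29837) = 32302/45171 + 29837 = 1347799429/45171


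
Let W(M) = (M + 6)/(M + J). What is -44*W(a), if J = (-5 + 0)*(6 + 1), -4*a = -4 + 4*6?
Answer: 11/10 ≈ 1.1000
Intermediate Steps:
a = -5 (a = -(-4 + 4*6)/4 = -(-4 + 24)/4 = -¼*20 = -5)
J = -35 (J = -5*7 = -35)
W(M) = (6 + M)/(-35 + M) (W(M) = (M + 6)/(M - 35) = (6 + M)/(-35 + M))
-44*W(a) = -44*(6 - 5)/(-35 - 5) = -44/(-40) = -(-11)/10 = -44*(-1/40) = 11/10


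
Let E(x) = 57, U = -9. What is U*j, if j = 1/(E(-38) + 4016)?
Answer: -9/4073 ≈ -0.0022097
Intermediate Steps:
j = 1/4073 (j = 1/(57 + 4016) = 1/4073 ≈ 0.00024552)
U*j = -9*1/4073 = -9/4073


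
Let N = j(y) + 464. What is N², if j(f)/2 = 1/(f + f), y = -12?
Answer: 30991489/144 ≈ 2.1522e+5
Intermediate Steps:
j(f) = 1/f (j(f) = 2/(f + f) = 2/((2*f)) = 2*(1/(2*f)) = 1/f)
N = 5567/12 (N = 1/(-12) + 464 = -1/12 + 464 = 5567/12 ≈ 463.92)
N² = (5567/12)² = 30991489/144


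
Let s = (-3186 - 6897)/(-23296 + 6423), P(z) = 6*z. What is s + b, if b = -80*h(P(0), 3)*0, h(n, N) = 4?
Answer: 10083/16873 ≈ 0.59758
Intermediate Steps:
b = 0 (b = -80*4*0 = -16*20*0 = -320*0 = 0)
s = 10083/16873 (s = -10083/(-16873) = -10083*(-1/16873) = 10083/16873 ≈ 0.59758)
s + b = 10083/16873 + 0 = 10083/16873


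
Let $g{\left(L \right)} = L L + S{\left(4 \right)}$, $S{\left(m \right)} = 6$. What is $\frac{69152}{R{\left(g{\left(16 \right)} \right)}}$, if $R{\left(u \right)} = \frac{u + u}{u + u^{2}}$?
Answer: $9093488$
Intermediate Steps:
$g{\left(L \right)} = 6 + L^{2}$ ($g{\left(L \right)} = L L + 6 = L^{2} + 6 = 6 + L^{2}$)
$R{\left(u \right)} = \frac{2 u}{u + u^{2}}$
$\frac{69152}{R{\left(g{\left(16 \right)} \right)}} = \frac{69152}{2 \frac{1}{1 + \left(6 + 16^{2}\right)}} = \frac{69152}{2 \frac{1}{1 + \left(6 + 256\right)}} = \frac{69152}{2 \frac{1}{1 + 262}} = \frac{69152}{2 \cdot \frac{1}{263}} = \frac{69152}{\frac{2}{263}} = 69152 \cdot \frac{263}{2} = 9093488$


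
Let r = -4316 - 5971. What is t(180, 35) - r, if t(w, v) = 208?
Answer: 10495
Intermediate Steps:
r = -10287
t(180, 35) - r = 208 - 1*(-10287) = 208 + 10287 = 10495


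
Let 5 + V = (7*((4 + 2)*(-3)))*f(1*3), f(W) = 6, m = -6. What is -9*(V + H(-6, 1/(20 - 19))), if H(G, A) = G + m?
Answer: 6957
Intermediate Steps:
H(G, A) = -6 + G (H(G, A) = G - 6 = -6 + G)
V = -761 (V = -5 + (7*((4 + 2)*(-3)))*6 = -5 + (7*(6*(-3)))*6 = -5 + (7*(-18))*6 = -5 - 126*6 = -5 - 756 = -761)
-9*(V + H(-6, 1/(20 - 19))) = -9*(-761 + (-6 - 6)) = -9*(-761 - 12) = -9*(-773) = 6957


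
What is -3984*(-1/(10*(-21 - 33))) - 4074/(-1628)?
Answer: -178583/36630 ≈ -4.8753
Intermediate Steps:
-3984*(-1/(10*(-21 - 33))) - 4074/(-1628) = -3984/((-10*(-54))) - 4074*(-1/1628) = -3984/540 + 2037/814 = -3984*1/540 + 2037/814 = -332/45 + 2037/814 = -178583/36630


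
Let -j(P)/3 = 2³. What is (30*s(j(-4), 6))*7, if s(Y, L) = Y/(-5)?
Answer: 1008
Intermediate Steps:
j(P) = -24 (j(P) = -3*2³ = -3*8 = -24)
s(Y, L) = -Y/5 (s(Y, L) = Y*(-⅕) = -Y/5)
(30*s(j(-4), 6))*7 = (30*(-⅕*(-24)))*7 = (30*(24/5))*7 = 144*7 = 1008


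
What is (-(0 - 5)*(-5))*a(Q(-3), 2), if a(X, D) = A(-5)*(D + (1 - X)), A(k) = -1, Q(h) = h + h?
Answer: 225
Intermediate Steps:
Q(h) = 2*h
a(X, D) = -1 + X - D (a(X, D) = -(D + (1 - X)) = -(1 + D - X) = -1 + X - D)
(-(0 - 5)*(-5))*a(Q(-3), 2) = (-(0 - 5)*(-5))*(-1 + 2*(-3) - 1*2) = (-1*(-5)*(-5))*(-1 - 6 - 2) = (5*(-5))*(-9) = -25*(-9) = 225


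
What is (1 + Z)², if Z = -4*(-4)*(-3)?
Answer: 2209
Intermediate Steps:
Z = -48 (Z = 16*(-3) = -48)
(1 + Z)² = (1 - 48)² = (-47)² = 2209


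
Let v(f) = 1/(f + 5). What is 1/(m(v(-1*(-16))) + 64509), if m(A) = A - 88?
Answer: 21/1352842 ≈ 1.5523e-5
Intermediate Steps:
v(f) = 1/(5 + f)
m(A) = -88 + A
1/(m(v(-1*(-16))) + 64509) = 1/((-88 + 1/(5 - 1*(-16))) + 64509) = 1/((-88 + 1/(5 + 16)) + 64509) = 1/((-88 + 1/21) + 64509) = 1/(-1847/21 + 64509) = 1/(1352842/21) = 21/1352842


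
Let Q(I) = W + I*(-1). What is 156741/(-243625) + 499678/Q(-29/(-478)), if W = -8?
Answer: -58189481137573/938687125 ≈ -61990.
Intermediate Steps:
Q(I) = -8 - I (Q(I) = -8 + I*(-1) = -8 - I)
156741/(-243625) + 499678/Q(-29/(-478)) = 156741/(-243625) + 499678/(-8 - (-29)/(-478)) = 156741*(-1/243625) + 499678/(-8 - (-29)*(-1)/478) = -156741/243625 + 499678/(-8 - 1*29/478) = -156741/243625 + 499678/(-8 - 29/478) = -156741/243625 + 499678/(-3853/478) = -156741/243625 + 499678*(-478/3853) = -156741/243625 - 238846084/3853 = -58189481137573/938687125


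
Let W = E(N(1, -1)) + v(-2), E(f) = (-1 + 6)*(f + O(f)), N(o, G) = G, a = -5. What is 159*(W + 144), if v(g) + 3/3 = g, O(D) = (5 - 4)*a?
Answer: 17649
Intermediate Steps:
O(D) = -5 (O(D) = (5 - 4)*(-5) = 1*(-5) = -5)
v(g) = -1 + g
E(f) = -25 + 5*f (E(f) = (-1 + 6)*(f - 5) = 5*(-5 + f) = -25 + 5*f)
W = -33 (W = (-25 + 5*(-1)) + (-1 - 2) = (-25 - 5) - 3 = -30 - 3 = -33)
159*(W + 144) = 159*(-33 + 144) = 159*111 = 17649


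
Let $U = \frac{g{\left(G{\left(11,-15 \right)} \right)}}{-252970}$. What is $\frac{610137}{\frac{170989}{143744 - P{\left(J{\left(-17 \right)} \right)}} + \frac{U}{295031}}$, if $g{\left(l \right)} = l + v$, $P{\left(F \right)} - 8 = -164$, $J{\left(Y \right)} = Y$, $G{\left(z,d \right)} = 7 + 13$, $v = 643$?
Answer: $\frac{655276854682239560100}{1276159157465153} \approx 5.1348 \cdot 10^{5}$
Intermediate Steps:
$G{\left(z,d \right)} = 20$
$P{\left(F \right)} = -156$ ($P{\left(F \right)} = 8 - 164 = -156$)
$g{\left(l \right)} = 643 + l$ ($g{\left(l \right)} = l + 643 = 643 + l$)
$U = - \frac{663}{252970}$ ($U = \frac{643 + 20}{-252970} = 663 \left(- \frac{1}{252970}\right) = - \frac{663}{252970} \approx -0.0026209$)
$\frac{610137}{\frac{170989}{143744 - P{\left(J{\left(-17 \right)} \right)}} + \frac{U}{295031}} = \frac{610137}{\frac{170989}{143744 - -156} - \frac{663}{252970 \cdot 295031}} = \frac{610137}{\frac{170989}{143744 + 156} - \frac{663}{74633992070}} = \frac{610137}{\frac{170989}{143900} - \frac{663}{74633992070}} = \frac{610137}{\frac{1276159157465153}{1073983145887300}} = 610137 \cdot \frac{1073983145887300}{1276159157465153} = \frac{655276854682239560100}{1276159157465153}$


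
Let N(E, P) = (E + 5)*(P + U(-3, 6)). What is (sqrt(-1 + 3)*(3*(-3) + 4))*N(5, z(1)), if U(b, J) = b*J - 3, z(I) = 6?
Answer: 750*sqrt(2) ≈ 1060.7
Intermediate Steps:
U(b, J) = -3 + J*b (U(b, J) = J*b - 3 = -3 + J*b)
N(E, P) = (-21 + P)*(5 + E) (N(E, P) = (E + 5)*(P + (-3 + 6*(-3))) = (5 + E)*(P + (-3 - 18)) = (5 + E)*(P - 21) = (5 + E)*(-21 + P) = (-21 + P)*(5 + E))
(sqrt(-1 + 3)*(3*(-3) + 4))*N(5, z(1)) = (sqrt(-1 + 3)*(3*(-3) + 4))*(-105 - 21*5 + 5*6 + 5*6) = (sqrt(2)*(-9 + 4))*(-105 - 105 + 30 + 30) = (sqrt(2)*(-5))*(-150) = -5*sqrt(2)*(-150) = 750*sqrt(2)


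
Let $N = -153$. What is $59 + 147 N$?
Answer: $-22432$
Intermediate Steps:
$59 + 147 N = 59 + 147 \left(-153\right) = 59 - 22491 = -22432$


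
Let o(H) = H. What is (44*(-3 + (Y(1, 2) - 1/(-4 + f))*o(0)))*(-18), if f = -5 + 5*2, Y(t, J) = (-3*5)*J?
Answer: 2376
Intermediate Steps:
Y(t, J) = -15*J
f = 5 (f = -5 + 10 = 5)
(44*(-3 + (Y(1, 2) - 1/(-4 + f))*o(0)))*(-18) = (44*(-3 + (-15*2 - 1/(-4 + 5))*0))*(-18) = (44*(-3 + (-30 - 1/1)*0))*(-18) = (44*(-3 + (-30 - 1*1)*0))*(-18) = (44*(-3 + (-30 - 1)*0))*(-18) = (44*(-3 - 31*0))*(-18) = (44*(-3 + 0))*(-18) = (44*(-3))*(-18) = -132*(-18) = 2376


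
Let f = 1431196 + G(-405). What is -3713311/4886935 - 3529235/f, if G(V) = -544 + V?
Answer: -22558093962542/6989524122945 ≈ -3.2274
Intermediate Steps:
f = 1430247 (f = 1431196 + (-544 - 405) = 1431196 - 949 = 1430247)
-3713311/4886935 - 3529235/f = -3713311/4886935 - 3529235/1430247 = -22558093962542/6989524122945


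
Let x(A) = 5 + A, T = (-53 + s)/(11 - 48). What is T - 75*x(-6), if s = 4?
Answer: 2824/37 ≈ 76.324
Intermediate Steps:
T = 49/37 (T = (-53 + 4)/(11 - 48) = -49/(-37) = -49*(-1/37) = 49/37 ≈ 1.3243)
T - 75*x(-6) = 49/37 - 75*(5 - 6) = 49/37 - 75*(-1) = 49/37 + 75 = 2824/37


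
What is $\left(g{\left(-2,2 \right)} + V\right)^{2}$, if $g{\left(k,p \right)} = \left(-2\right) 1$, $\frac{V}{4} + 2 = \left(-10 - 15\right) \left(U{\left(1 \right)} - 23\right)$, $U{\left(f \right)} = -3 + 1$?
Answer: $6200100$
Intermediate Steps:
$U{\left(f \right)} = -2$
$V = 2492$ ($V = -8 + 4 \left(-10 - 15\right) \left(-2 - 23\right) = -8 + 4 \left(\left(-25\right) \left(-25\right)\right) = -8 + 4 \cdot 625 = -8 + 2500 = 2492$)
$g{\left(k,p \right)} = -2$
$\left(g{\left(-2,2 \right)} + V\right)^{2} = \left(-2 + 2492\right)^{2} = 2490^{2} = 6200100$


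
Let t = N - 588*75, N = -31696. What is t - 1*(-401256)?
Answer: 325460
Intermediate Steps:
t = -75796 (t = -31696 - 588*75 = -31696 - 1*44100 = -31696 - 44100 = -75796)
t - 1*(-401256) = -75796 - 1*(-401256) = -75796 + 401256 = 325460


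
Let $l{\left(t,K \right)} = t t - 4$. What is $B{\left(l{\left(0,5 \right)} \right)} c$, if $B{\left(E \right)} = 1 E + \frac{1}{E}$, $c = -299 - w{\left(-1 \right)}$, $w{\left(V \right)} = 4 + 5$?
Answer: $1309$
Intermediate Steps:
$w{\left(V \right)} = 9$
$l{\left(t,K \right)} = -4 + t^{2}$ ($l{\left(t,K \right)} = t^{2} - 4 = -4 + t^{2}$)
$c = -308$ ($c = -299 - 9 = -308$)
$B{\left(E \right)} = E + \frac{1}{E}$
$B{\left(l{\left(0,5 \right)} \right)} c = \left(\left(-4 + 0^{2}\right) + \frac{1}{-4 + 0^{2}}\right) \left(-308\right) = \left(\left(-4 + 0\right) + \frac{1}{-4 + 0}\right) \left(-308\right) = \left(-4 + \frac{1}{-4}\right) \left(-308\right) = \left(-4 - \frac{1}{4}\right) \left(-308\right) = \left(- \frac{17}{4}\right) \left(-308\right) = 1309$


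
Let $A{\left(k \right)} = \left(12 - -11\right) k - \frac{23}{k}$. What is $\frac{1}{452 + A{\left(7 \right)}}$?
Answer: $\frac{7}{4268} \approx 0.0016401$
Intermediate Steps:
$A{\left(k \right)} = - \frac{23}{k} + 23 k$ ($A{\left(k \right)} = \left(12 + 11\right) k - \frac{23}{k} = 23 k - \frac{23}{k} = - \frac{23}{k} + 23 k$)
$\frac{1}{452 + A{\left(7 \right)}} = \frac{1}{452 + \left(- \frac{23}{7} + 23 \cdot 7\right)} = \frac{1}{452 + \left(\left(-23\right) \frac{1}{7} + 161\right)} = \frac{1}{452 + \left(- \frac{23}{7} + 161\right)} = \frac{1}{452 + \frac{1104}{7}} = \frac{1}{\frac{4268}{7}} = \frac{7}{4268}$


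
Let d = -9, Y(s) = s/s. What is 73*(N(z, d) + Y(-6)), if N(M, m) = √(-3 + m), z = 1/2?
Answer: 73 + 146*I*√3 ≈ 73.0 + 252.88*I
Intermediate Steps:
Y(s) = 1
z = ½ ≈ 0.50000
73*(N(z, d) + Y(-6)) = 73*(√(-3 - 9) + 1) = 73*(√(-12) + 1) = 73*(2*I*√3 + 1) = 73*(1 + 2*I*√3) = 73 + 146*I*√3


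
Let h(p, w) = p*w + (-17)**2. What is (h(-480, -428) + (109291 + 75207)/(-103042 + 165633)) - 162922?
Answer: 2679517435/62591 ≈ 42810.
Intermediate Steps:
h(p, w) = 289 + p*w (h(p, w) = p*w + 289 = 289 + p*w)
(h(-480, -428) + (109291 + 75207)/(-103042 + 165633)) - 162922 = ((289 - 480*(-428)) + (109291 + 75207)/(-103042 + 165633)) - 162922 = ((289 + 205440) + 184498/62591) - 162922 = (205729 + 184498*(1/62591)) - 162922 = (205729 + 184498/62591) - 162922 = 12876968337/62591 - 162922 = 2679517435/62591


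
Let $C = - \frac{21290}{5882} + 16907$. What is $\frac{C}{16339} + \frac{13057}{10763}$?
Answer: $\frac{1162487326389}{517194428237} \approx 2.2477$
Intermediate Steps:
$C = \frac{49712842}{2941}$ ($C = \left(-21290\right) \frac{1}{5882} + 16907 = - \frac{10645}{2941} + 16907 = \frac{49712842}{2941} \approx 16903.0$)
$\frac{C}{16339} + \frac{13057}{10763} = \frac{49712842}{2941 \cdot 16339} + \frac{13057}{10763} = \frac{49712842}{2941} \cdot \frac{1}{16339} + 13057 \cdot \frac{1}{10763} = \frac{49712842}{48052999} + \frac{13057}{10763} = \frac{1162487326389}{517194428237}$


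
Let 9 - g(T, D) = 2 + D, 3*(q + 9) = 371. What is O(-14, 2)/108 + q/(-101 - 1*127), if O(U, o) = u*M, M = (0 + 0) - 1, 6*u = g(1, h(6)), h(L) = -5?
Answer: -535/1026 ≈ -0.52144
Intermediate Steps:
q = 344/3 (q = -9 + (⅓)*371 = -9 + 371/3 = 344/3 ≈ 114.67)
g(T, D) = 7 - D (g(T, D) = 9 - (2 + D) = 9 + (-2 - D) = 7 - D)
u = 2 (u = (7 - 1*(-5))/6 = (7 + 5)/6 = (⅙)*12 = 2)
M = -1 (M = 0 - 1 = -1)
O(U, o) = -2 (O(U, o) = 2*(-1) = -2)
O(-14, 2)/108 + q/(-101 - 1*127) = -2/108 + 344/(3*(-101 - 1*127)) = -2*1/108 + 344/(3*(-101 - 127)) = -1/54 + (344/3)/(-228) = -1/54 + (344/3)*(-1/228) = -1/54 - 86/171 = -535/1026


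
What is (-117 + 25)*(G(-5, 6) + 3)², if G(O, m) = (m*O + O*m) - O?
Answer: -248768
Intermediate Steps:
G(O, m) = -O + 2*O*m (G(O, m) = (O*m + O*m) - O = 2*O*m - O = -O + 2*O*m)
(-117 + 25)*(G(-5, 6) + 3)² = (-117 + 25)*(-5*(-1 + 2*6) + 3)² = -92*(-5*(-1 + 12) + 3)² = -92*(-5*11 + 3)² = -92*(-55 + 3)² = -92*(-52)² = -92*2704 = -248768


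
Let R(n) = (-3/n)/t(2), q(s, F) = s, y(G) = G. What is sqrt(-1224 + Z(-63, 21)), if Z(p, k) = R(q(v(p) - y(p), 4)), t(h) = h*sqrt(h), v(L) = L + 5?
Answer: sqrt(-122400 - 15*sqrt(2))/10 ≈ 34.989*I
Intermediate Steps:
v(L) = 5 + L
t(h) = h**(3/2)
R(n) = -3*sqrt(2)/(4*n) (R(n) = (-3/n)/(2**(3/2)) = (-3/n)/((2*sqrt(2))) = (-3/n)*(sqrt(2)/4) = -3*sqrt(2)/(4*n))
Z(p, k) = -3*sqrt(2)/20 (Z(p, k) = -3*sqrt(2)/(4*((5 + p) - p)) = -3/4*sqrt(2)/5 = -3/4*sqrt(2)*1/5 = -3*sqrt(2)/20)
sqrt(-1224 + Z(-63, 21)) = sqrt(-1224 - 3*sqrt(2)/20)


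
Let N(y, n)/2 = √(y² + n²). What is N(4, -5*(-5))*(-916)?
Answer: -1832*√641 ≈ -46383.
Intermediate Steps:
N(y, n) = 2*√(n² + y²) (N(y, n) = 2*√(y² + n²) = 2*√(n² + y²))
N(4, -5*(-5))*(-916) = (2*√((-5*(-5))² + 4²))*(-916) = (2*√(25² + 16))*(-916) = (2*√(625 + 16))*(-916) = (2*√641)*(-916) = -1832*√641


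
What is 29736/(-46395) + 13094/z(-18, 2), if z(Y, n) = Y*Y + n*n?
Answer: 33207929/845420 ≈ 39.280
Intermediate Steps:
z(Y, n) = Y² + n²
29736/(-46395) + 13094/z(-18, 2) = 29736/(-46395) + 13094/((-18)² + 2²) = 29736*(-1/46395) + 13094/(324 + 4) = -3304/5155 + 13094/328 = -3304/5155 + 13094*(1/328) = -3304/5155 + 6547/164 = 33207929/845420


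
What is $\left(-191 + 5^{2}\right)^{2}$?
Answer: $27556$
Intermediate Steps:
$\left(-191 + 5^{2}\right)^{2} = \left(-191 + 25\right)^{2} = \left(-166\right)^{2} = 27556$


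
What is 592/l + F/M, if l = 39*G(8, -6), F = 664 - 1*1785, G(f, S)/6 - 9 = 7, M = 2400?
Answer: -28919/93600 ≈ -0.30896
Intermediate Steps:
G(f, S) = 96 (G(f, S) = 54 + 6*7 = 54 + 42 = 96)
F = -1121 (F = 664 - 1785 = -1121)
l = 3744 (l = 39*96 = 3744)
592/l + F/M = 592/3744 - 1121/2400 = 592*(1/3744) - 1121*1/2400 = 37/234 - 1121/2400 = -28919/93600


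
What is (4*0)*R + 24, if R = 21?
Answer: 24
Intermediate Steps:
(4*0)*R + 24 = (4*0)*21 + 24 = 0*21 + 24 = 0 + 24 = 24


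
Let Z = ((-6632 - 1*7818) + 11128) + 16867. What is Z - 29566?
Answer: -16021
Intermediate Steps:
Z = 13545 (Z = ((-6632 - 7818) + 11128) + 16867 = (-14450 + 11128) + 16867 = -3322 + 16867 = 13545)
Z - 29566 = 13545 - 29566 = -16021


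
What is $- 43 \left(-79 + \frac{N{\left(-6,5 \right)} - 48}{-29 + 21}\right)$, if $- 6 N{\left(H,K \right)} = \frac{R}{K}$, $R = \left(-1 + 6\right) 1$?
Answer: $\frac{150629}{48} \approx 3138.1$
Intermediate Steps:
$R = 5$ ($R = 5 \cdot 1 = 5$)
$N{\left(H,K \right)} = - \frac{5}{6 K}$ ($N{\left(H,K \right)} = - \frac{5 \frac{1}{K}}{6} = - \frac{5}{6 K}$)
$- 43 \left(-79 + \frac{N{\left(-6,5 \right)} - 48}{-29 + 21}\right) = - 43 \left(-79 + \frac{- \frac{5}{6 \cdot 5} - 48}{-29 + 21}\right) = - 43 \left(-79 + \frac{\left(- \frac{5}{6}\right) \frac{1}{5} - 48}{-8}\right) = - 43 \left(-79 + \left(- \frac{1}{6} - 48\right) \left(- \frac{1}{8}\right)\right) = - 43 \left(-79 - - \frac{289}{48}\right) = - 43 \left(-79 + \frac{289}{48}\right) = \left(-43\right) \left(- \frac{3503}{48}\right) = \frac{150629}{48}$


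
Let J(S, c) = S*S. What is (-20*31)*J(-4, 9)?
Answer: -9920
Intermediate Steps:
J(S, c) = S²
(-20*31)*J(-4, 9) = -20*31*(-4)² = -620*16 = -9920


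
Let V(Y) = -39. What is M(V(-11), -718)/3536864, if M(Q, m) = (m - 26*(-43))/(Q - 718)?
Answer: -25/167337878 ≈ -1.4940e-7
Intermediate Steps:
M(Q, m) = (1118 + m)/(-718 + Q) (M(Q, m) = (m + 1118)/(-718 + Q) = (1118 + m)/(-718 + Q))
M(V(-11), -718)/3536864 = ((1118 - 718)/(-718 - 39))/3536864 = (400/(-757))*(1/3536864) = -1/757*400*(1/3536864) = -400/757*1/3536864 = -25/167337878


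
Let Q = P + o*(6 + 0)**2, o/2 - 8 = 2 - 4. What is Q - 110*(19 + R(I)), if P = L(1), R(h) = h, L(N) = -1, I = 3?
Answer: -1989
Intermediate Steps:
P = -1
o = 12 (o = 16 + 2*(2 - 4) = 16 + 2*(-2) = 16 - 4 = 12)
Q = 431 (Q = -1 + 12*(6 + 0)**2 = -1 + 12*6**2 = -1 + 12*36 = -1 + 432 = 431)
Q - 110*(19 + R(I)) = 431 - 110*(19 + 3) = 431 - 110*22 = 431 - 2420 = -1989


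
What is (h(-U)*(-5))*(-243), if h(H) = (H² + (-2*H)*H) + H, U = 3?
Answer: -14580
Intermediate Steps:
h(H) = H - H² (h(H) = (H² - 2*H²) + H = -H² + H = H - H²)
(h(-U)*(-5))*(-243) = (((-1*3)*(1 - (-1)*3))*(-5))*(-243) = (-3*(1 - 1*(-3))*(-5))*(-243) = (-3*(1 + 3)*(-5))*(-243) = (-3*4*(-5))*(-243) = -12*(-5)*(-243) = 60*(-243) = -14580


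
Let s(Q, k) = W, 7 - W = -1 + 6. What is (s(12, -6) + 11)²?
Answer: 169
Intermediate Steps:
W = 2 (W = 7 - (-1 + 6) = 7 - 1*5 = 7 - 5 = 2)
s(Q, k) = 2
(s(12, -6) + 11)² = (2 + 11)² = 13² = 169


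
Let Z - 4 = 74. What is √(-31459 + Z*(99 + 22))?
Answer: 19*I*√61 ≈ 148.39*I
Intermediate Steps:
Z = 78 (Z = 4 + 74 = 78)
√(-31459 + Z*(99 + 22)) = √(-31459 + 78*(99 + 22)) = √(-31459 + 78*121) = √(-31459 + 9438) = √(-22021) = 19*I*√61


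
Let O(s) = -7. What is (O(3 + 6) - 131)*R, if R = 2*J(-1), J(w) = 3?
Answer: -828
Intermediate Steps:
R = 6 (R = 2*3 = 6)
(O(3 + 6) - 131)*R = (-7 - 131)*6 = -138*6 = -828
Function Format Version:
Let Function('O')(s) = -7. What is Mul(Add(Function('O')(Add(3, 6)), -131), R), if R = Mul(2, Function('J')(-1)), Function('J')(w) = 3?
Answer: -828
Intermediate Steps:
R = 6 (R = Mul(2, 3) = 6)
Mul(Add(Function('O')(Add(3, 6)), -131), R) = Mul(Add(-7, -131), 6) = Mul(-138, 6) = -828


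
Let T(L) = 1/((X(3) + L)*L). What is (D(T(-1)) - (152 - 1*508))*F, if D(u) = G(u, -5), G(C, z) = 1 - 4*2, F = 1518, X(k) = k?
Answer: 529782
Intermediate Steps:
G(C, z) = -7 (G(C, z) = 1 - 8 = -7)
T(L) = 1/(L*(3 + L)) (T(L) = 1/((3 + L)*L) = 1/(L*(3 + L)))
D(u) = -7
(D(T(-1)) - (152 - 1*508))*F = (-7 - (152 - 1*508))*1518 = (-7 - (152 - 508))*1518 = (-7 - 1*(-356))*1518 = (-7 + 356)*1518 = 349*1518 = 529782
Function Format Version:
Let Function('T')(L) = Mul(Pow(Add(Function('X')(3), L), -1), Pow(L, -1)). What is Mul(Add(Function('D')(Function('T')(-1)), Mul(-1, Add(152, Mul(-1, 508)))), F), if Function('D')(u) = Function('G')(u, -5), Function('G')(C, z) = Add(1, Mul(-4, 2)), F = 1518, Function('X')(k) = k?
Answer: 529782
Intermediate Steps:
Function('G')(C, z) = -7 (Function('G')(C, z) = Add(1, -8) = -7)
Function('T')(L) = Mul(Pow(L, -1), Pow(Add(3, L), -1)) (Function('T')(L) = Mul(Pow(Add(3, L), -1), Pow(L, -1)) = Mul(Pow(L, -1), Pow(Add(3, L), -1)))
Function('D')(u) = -7
Mul(Add(Function('D')(Function('T')(-1)), Mul(-1, Add(152, Mul(-1, 508)))), F) = Mul(Add(-7, Mul(-1, Add(152, Mul(-1, 508)))), 1518) = Mul(Add(-7, Mul(-1, Add(152, -508))), 1518) = Mul(Add(-7, Mul(-1, -356)), 1518) = Mul(Add(-7, 356), 1518) = Mul(349, 1518) = 529782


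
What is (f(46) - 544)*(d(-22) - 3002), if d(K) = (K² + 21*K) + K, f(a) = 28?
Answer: 1549032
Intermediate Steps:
d(K) = K² + 22*K
(f(46) - 544)*(d(-22) - 3002) = (28 - 544)*(-22*(22 - 22) - 3002) = -516*(-22*0 - 3002) = -516*(0 - 3002) = -516*(-3002) = 1549032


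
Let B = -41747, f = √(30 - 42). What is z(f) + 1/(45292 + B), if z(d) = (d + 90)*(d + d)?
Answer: -85079/3545 + 360*I*√3 ≈ -24.0 + 623.54*I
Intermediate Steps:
f = 2*I*√3 (f = √(-12) = 2*I*√3 ≈ 3.4641*I)
z(d) = 2*d*(90 + d) (z(d) = (90 + d)*(2*d) = 2*d*(90 + d))
z(f) + 1/(45292 + B) = 2*(2*I*√3)*(90 + 2*I*√3) + 1/(45292 - 41747) = 4*I*√3*(90 + 2*I*√3) + 1/3545 = 1/3545 + 4*I*√3*(90 + 2*I*√3)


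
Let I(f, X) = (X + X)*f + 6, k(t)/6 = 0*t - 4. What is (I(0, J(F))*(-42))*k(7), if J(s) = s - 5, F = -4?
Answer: 6048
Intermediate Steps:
J(s) = -5 + s
k(t) = -24 (k(t) = 6*(0*t - 4) = 6*(0 - 4) = 6*(-4) = -24)
I(f, X) = 6 + 2*X*f (I(f, X) = (2*X)*f + 6 = 2*X*f + 6 = 6 + 2*X*f)
(I(0, J(F))*(-42))*k(7) = ((6 + 2*(-5 - 4)*0)*(-42))*(-24) = ((6 + 2*(-9)*0)*(-42))*(-24) = ((6 + 0)*(-42))*(-24) = (6*(-42))*(-24) = -252*(-24) = 6048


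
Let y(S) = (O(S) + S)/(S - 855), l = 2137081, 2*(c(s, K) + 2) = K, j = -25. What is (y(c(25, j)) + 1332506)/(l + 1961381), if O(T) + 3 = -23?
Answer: 2317228015/7127225418 ≈ 0.32512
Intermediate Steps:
O(T) = -26 (O(T) = -3 - 23 = -26)
c(s, K) = -2 + K/2
y(S) = (-26 + S)/(-855 + S) (y(S) = (-26 + S)/(S - 855) = (-26 + S)/(-855 + S))
(y(c(25, j)) + 1332506)/(l + 1961381) = ((-26 + (-2 + (½)*(-25)))/(-855 + (-2 + (½)*(-25))) + 1332506)/(2137081 + 1961381) = ((-26 + (-2 - 25/2))/(-855 + (-2 - 25/2)) + 1332506)/4098462 = ((-26 - 29/2)/(-855 - 29/2) + 1332506)*(1/4098462) = (-81/2/(-1739/2) + 1332506)*(1/4098462) = (-2/1739*(-81/2) + 1332506)*(1/4098462) = (81/1739 + 1332506)*(1/4098462) = (2317228015/1739)*(1/4098462) = 2317228015/7127225418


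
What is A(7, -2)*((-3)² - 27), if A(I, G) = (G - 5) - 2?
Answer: 162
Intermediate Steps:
A(I, G) = -7 + G (A(I, G) = (-5 + G) - 2 = -7 + G)
A(7, -2)*((-3)² - 27) = (-7 - 2)*((-3)² - 27) = -9*(9 - 27) = -9*(-18) = 162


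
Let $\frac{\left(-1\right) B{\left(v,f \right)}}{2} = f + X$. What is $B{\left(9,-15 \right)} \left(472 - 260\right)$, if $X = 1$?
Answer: $5936$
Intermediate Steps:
$B{\left(v,f \right)} = -2 - 2 f$ ($B{\left(v,f \right)} = - 2 \left(f + 1\right) = - 2 \left(1 + f\right) = -2 - 2 f$)
$B{\left(9,-15 \right)} \left(472 - 260\right) = \left(-2 - -30\right) \left(472 - 260\right) = \left(-2 + 30\right) 212 = 28 \cdot 212 = 5936$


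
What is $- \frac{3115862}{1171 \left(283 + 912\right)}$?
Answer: $- \frac{3115862}{1399345} \approx -2.2267$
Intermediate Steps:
$- \frac{3115862}{1171 \left(283 + 912\right)} = - \frac{3115862}{1171 \cdot 1195} = - \frac{3115862}{1399345}$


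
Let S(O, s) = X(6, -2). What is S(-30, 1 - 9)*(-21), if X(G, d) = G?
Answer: -126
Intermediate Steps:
S(O, s) = 6
S(-30, 1 - 9)*(-21) = 6*(-21) = -126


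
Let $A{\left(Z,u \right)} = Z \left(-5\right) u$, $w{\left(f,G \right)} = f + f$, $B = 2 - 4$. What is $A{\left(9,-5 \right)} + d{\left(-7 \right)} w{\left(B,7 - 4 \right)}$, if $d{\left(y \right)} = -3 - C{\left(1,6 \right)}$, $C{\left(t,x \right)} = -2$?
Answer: $229$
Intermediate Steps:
$B = -2$
$d{\left(y \right)} = -1$ ($d{\left(y \right)} = -3 - -2 = -3 + 2 = -1$)
$w{\left(f,G \right)} = 2 f$
$A{\left(Z,u \right)} = - 5 Z u$
$A{\left(9,-5 \right)} + d{\left(-7 \right)} w{\left(B,7 - 4 \right)} = \left(-5\right) 9 \left(-5\right) - 2 \left(-2\right) = 225 - -4 = 225 + 4 = 229$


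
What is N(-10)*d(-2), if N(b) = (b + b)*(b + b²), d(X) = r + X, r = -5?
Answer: 12600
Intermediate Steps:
d(X) = -5 + X
N(b) = 2*b*(b + b²) (N(b) = (2*b)*(b + b²) = 2*b*(b + b²))
N(-10)*d(-2) = (2*(-10)²*(1 - 10))*(-5 - 2) = (2*100*(-9))*(-7) = -1800*(-7) = 12600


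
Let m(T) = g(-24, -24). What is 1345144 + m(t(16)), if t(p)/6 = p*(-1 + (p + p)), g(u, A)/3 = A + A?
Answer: 1345000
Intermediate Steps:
g(u, A) = 6*A (g(u, A) = 3*(A + A) = 3*(2*A) = 6*A)
t(p) = 6*p*(-1 + 2*p) (t(p) = 6*(p*(-1 + (p + p))) = 6*(p*(-1 + 2*p)) = 6*p*(-1 + 2*p))
m(T) = -144 (m(T) = 6*(-24) = -144)
1345144 + m(t(16)) = 1345144 - 144 = 1345000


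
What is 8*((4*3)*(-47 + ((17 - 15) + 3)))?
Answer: -4032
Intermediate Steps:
8*((4*3)*(-47 + ((17 - 15) + 3))) = 8*(12*(-47 + (2 + 3))) = 8*(12*(-47 + 5)) = 8*(12*(-42)) = 8*(-504) = -4032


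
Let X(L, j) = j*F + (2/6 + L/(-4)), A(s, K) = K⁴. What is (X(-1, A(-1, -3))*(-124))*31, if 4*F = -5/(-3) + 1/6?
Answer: -869705/6 ≈ -1.4495e+5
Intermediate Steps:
F = 11/24 (F = (-5/(-3) + 1/6)/4 = (-5*(-⅓) + 1*(⅙))/4 = (5/3 + ⅙)/4 = (¼)*(11/6) = 11/24 ≈ 0.45833)
X(L, j) = ⅓ - L/4 + 11*j/24 (X(L, j) = j*(11/24) + (2/6 + L/(-4)) = 11*j/24 + (2*(⅙) + L*(-¼)) = 11*j/24 + (⅓ - L/4) = ⅓ - L/4 + 11*j/24)
(X(-1, A(-1, -3))*(-124))*31 = ((⅓ - ¼*(-1) + (11/24)*(-3)⁴)*(-124))*31 = ((⅓ + ¼ + (11/24)*81)*(-124))*31 = ((⅓ + ¼ + 297/8)*(-124))*31 = ((905/24)*(-124))*31 = -28055/6*31 = -869705/6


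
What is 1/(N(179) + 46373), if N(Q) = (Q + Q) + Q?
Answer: 1/46910 ≈ 2.1317e-5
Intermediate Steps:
N(Q) = 3*Q (N(Q) = 2*Q + Q = 3*Q)
1/(N(179) + 46373) = 1/(3*179 + 46373) = 1/(537 + 46373) = 1/46910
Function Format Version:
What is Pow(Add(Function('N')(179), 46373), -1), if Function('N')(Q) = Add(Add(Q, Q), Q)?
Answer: Rational(1, 46910) ≈ 2.1317e-5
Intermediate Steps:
Function('N')(Q) = Mul(3, Q) (Function('N')(Q) = Add(Mul(2, Q), Q) = Mul(3, Q))
Pow(Add(Function('N')(179), 46373), -1) = Pow(Add(Mul(3, 179), 46373), -1) = Pow(Add(537, 46373), -1) = Pow(46910, -1) = Rational(1, 46910)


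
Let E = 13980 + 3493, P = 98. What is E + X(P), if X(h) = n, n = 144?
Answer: 17617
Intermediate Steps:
X(h) = 144
E = 17473
E + X(P) = 17473 + 144 = 17617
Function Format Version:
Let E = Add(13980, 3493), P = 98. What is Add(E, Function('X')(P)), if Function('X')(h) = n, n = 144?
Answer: 17617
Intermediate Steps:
Function('X')(h) = 144
E = 17473
Add(E, Function('X')(P)) = Add(17473, 144) = 17617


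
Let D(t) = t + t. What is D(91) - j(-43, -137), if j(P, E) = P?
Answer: 225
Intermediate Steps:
D(t) = 2*t
D(91) - j(-43, -137) = 2*91 - 1*(-43) = 182 + 43 = 225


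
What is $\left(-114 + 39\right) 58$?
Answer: $-4350$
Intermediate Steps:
$\left(-114 + 39\right) 58 = \left(-75\right) 58 = -4350$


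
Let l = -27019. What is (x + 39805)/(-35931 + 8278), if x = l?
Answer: -12786/27653 ≈ -0.46237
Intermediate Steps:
x = -27019
(x + 39805)/(-35931 + 8278) = (-27019 + 39805)/(-35931 + 8278) = 12786/(-27653) = 12786*(-1/27653) = -12786/27653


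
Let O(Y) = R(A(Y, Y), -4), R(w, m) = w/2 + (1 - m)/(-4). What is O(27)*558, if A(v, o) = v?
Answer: 13671/2 ≈ 6835.5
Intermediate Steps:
R(w, m) = -1/4 + w/2 + m/4 (R(w, m) = w*(1/2) + (1 - m)*(-1/4) = w/2 + (-1/4 + m/4) = -1/4 + w/2 + m/4)
O(Y) = -5/4 + Y/2 (O(Y) = -1/4 + Y/2 + (1/4)*(-4) = -1/4 + Y/2 - 1 = -5/4 + Y/2)
O(27)*558 = (-5/4 + (1/2)*27)*558 = (-5/4 + 27/2)*558 = (49/4)*558 = 13671/2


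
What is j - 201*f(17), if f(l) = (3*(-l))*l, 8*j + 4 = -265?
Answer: 1393867/8 ≈ 1.7423e+5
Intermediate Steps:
j = -269/8 (j = -½ + (⅛)*(-265) = -½ - 265/8 = -269/8 ≈ -33.625)
f(l) = -3*l² (f(l) = (-3*l)*l = -3*l²)
j - 201*f(17) = -269/8 - (-603)*17² = -269/8 - (-603)*289 = -269/8 - 201*(-867) = -269/8 + 174267 = 1393867/8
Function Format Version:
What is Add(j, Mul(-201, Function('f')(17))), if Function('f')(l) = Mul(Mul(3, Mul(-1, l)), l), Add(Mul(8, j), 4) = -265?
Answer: Rational(1393867, 8) ≈ 1.7423e+5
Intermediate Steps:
j = Rational(-269, 8) (j = Add(Rational(-1, 2), Mul(Rational(1, 8), -265)) = Add(Rational(-1, 2), Rational(-265, 8)) = Rational(-269, 8) ≈ -33.625)
Function('f')(l) = Mul(-3, Pow(l, 2)) (Function('f')(l) = Mul(Mul(-3, l), l) = Mul(-3, Pow(l, 2)))
Add(j, Mul(-201, Function('f')(17))) = Add(Rational(-269, 8), Mul(-201, Mul(-3, Pow(17, 2)))) = Add(Rational(-269, 8), Mul(-201, Mul(-3, 289))) = Add(Rational(-269, 8), Mul(-201, -867)) = Add(Rational(-269, 8), 174267) = Rational(1393867, 8)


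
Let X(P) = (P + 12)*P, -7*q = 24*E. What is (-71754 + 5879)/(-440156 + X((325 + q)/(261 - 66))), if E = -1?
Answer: 122739946875/820066720079 ≈ 0.14967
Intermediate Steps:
q = 24/7 (q = -24*(-1)/7 = -⅐*(-24) = 24/7 ≈ 3.4286)
X(P) = P*(12 + P) (X(P) = (12 + P)*P = P*(12 + P))
(-71754 + 5879)/(-440156 + X((325 + q)/(261 - 66))) = (-71754 + 5879)/(-440156 + ((325 + 24/7)/(261 - 66))*(12 + (325 + 24/7)/(261 - 66))) = -65875/(-440156 + ((2299/7)/195)*(12 + (2299/7)/195)) = -65875/(-440156 + ((2299/7)*(1/195))*(12 + (2299/7)*(1/195))) = -65875/(-440156 + 2299*(12 + 2299/1365)/1365) = -65875/(-440156 + (2299/1365)*(18679/1365)) = -65875/(-440156 + 42943021/1863225) = -65875/(-820066720079/1863225) = -65875*(-1863225/820066720079) = 122739946875/820066720079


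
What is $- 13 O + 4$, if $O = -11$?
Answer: $147$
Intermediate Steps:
$- 13 O + 4 = \left(-13\right) \left(-11\right) + 4 = 143 + 4 = 147$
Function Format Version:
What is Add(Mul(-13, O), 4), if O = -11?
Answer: 147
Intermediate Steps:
Add(Mul(-13, O), 4) = Add(Mul(-13, -11), 4) = Add(143, 4) = 147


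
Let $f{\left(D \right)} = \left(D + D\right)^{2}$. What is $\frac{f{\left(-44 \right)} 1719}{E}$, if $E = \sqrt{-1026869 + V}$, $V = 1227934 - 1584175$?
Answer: $- \frac{6655968 i \sqrt{1383110}}{691555} \approx - 11319.0 i$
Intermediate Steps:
$V = -356241$
$f{\left(D \right)} = 4 D^{2}$ ($f{\left(D \right)} = \left(2 D\right)^{2} = 4 D^{2}$)
$E = i \sqrt{1383110}$ ($E = \sqrt{-1026869 - 356241} = \sqrt{-1383110} = i \sqrt{1383110} \approx 1176.1 i$)
$\frac{f{\left(-44 \right)} 1719}{E} = \frac{4 \left(-44\right)^{2} \cdot 1719}{i \sqrt{1383110}} = 4 \cdot 1936 \cdot 1719 \left(- \frac{i \sqrt{1383110}}{1383110}\right) = 7744 \cdot 1719 \left(- \frac{i \sqrt{1383110}}{1383110}\right) = 13311936 \left(- \frac{i \sqrt{1383110}}{1383110}\right) = - \frac{6655968 i \sqrt{1383110}}{691555}$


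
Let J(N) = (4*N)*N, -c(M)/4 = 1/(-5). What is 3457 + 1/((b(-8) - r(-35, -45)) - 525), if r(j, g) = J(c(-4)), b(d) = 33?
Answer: 42742323/12364 ≈ 3457.0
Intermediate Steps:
c(M) = 4/5 (c(M) = -4/(-5) = -4*(-1/5) = 4/5)
J(N) = 4*N**2
r(j, g) = 64/25 (r(j, g) = 4*(4/5)**2 = 4*(16/25) = 64/25)
3457 + 1/((b(-8) - r(-35, -45)) - 525) = 3457 + 1/((33 - 1*64/25) - 525) = 3457 + 1/((33 - 64/25) - 525) = 3457 + 1/(761/25 - 525) = 3457 + 1/(-12364/25) = 3457 - 25/12364 = 42742323/12364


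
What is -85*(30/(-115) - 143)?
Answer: 280075/23 ≈ 12177.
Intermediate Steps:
-85*(30/(-115) - 143) = -85*(30*(-1/115) - 143) = -85*(-6/23 - 143) = -85*(-3295/23) = 280075/23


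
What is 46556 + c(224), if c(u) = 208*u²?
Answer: 10483164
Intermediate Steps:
46556 + c(224) = 46556 + 208*224² = 46556 + 208*50176 = 46556 + 10436608 = 10483164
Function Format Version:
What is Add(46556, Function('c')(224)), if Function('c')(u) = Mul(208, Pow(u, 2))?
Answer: 10483164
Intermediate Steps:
Add(46556, Function('c')(224)) = Add(46556, Mul(208, Pow(224, 2))) = Add(46556, Mul(208, 50176)) = Add(46556, 10436608) = 10483164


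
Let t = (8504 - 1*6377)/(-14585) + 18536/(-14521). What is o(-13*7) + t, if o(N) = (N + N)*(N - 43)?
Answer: 5164803654853/211788785 ≈ 24387.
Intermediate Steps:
o(N) = 2*N*(-43 + N) (o(N) = (2*N)*(-43 + N) = 2*N*(-43 + N))
t = -301233727/211788785 (t = (8504 - 6377)*(-1/14585) + 18536*(-1/14521) = 2127*(-1/14585) - 18536/14521 = -2127/14585 - 18536/14521 = -301233727/211788785 ≈ -1.4223)
o(-13*7) + t = 2*(-13*7)*(-43 - 13*7) - 301233727/211788785 = 2*(-91)*(-43 - 91) - 301233727/211788785 = 2*(-91)*(-134) - 301233727/211788785 = 24388 - 301233727/211788785 = 5164803654853/211788785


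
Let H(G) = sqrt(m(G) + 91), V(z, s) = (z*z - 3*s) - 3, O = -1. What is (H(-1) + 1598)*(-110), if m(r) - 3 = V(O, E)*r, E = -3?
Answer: -175780 - 110*sqrt(87) ≈ -1.7681e+5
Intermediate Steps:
V(z, s) = -3 + z**2 - 3*s (V(z, s) = (z**2 - 3*s) - 3 = -3 + z**2 - 3*s)
m(r) = 3 + 7*r (m(r) = 3 + (-3 + (-1)**2 - 3*(-3))*r = 3 + (-3 + 1 + 9)*r = 3 + 7*r)
H(G) = sqrt(94 + 7*G) (H(G) = sqrt((3 + 7*G) + 91) = sqrt(94 + 7*G))
(H(-1) + 1598)*(-110) = (sqrt(94 + 7*(-1)) + 1598)*(-110) = (sqrt(94 - 7) + 1598)*(-110) = (sqrt(87) + 1598)*(-110) = (1598 + sqrt(87))*(-110) = -175780 - 110*sqrt(87)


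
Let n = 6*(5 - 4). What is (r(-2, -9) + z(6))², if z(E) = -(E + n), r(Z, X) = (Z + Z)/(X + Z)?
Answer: 16384/121 ≈ 135.41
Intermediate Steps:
n = 6 (n = 6*1 = 6)
r(Z, X) = 2*Z/(X + Z) (r(Z, X) = (2*Z)/(X + Z) = 2*Z/(X + Z))
z(E) = -6 - E (z(E) = -(E + 6) = -(6 + E) = -6 - E)
(r(-2, -9) + z(6))² = (2*(-2)/(-9 - 2) + (-6 - 1*6))² = (2*(-2)/(-11) + (-6 - 6))² = (2*(-2)*(-1/11) - 12)² = (4/11 - 12)² = (-128/11)² = 16384/121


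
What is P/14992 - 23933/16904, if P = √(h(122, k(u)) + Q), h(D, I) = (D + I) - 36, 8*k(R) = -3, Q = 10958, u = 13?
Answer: -23933/16904 + √176698/59968 ≈ -1.4088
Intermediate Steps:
k(R) = -3/8 (k(R) = (⅛)*(-3) = -3/8)
h(D, I) = -36 + D + I
P = √176698/4 (P = √((-36 + 122 - 3/8) + 10958) = √(685/8 + 10958) = √(88349/8) = √176698/4 ≈ 105.09)
P/14992 - 23933/16904 = (√176698/4)/14992 - 23933/16904 = (√176698/4)*(1/14992) - 23933*1/16904 = √176698/59968 - 23933/16904 = -23933/16904 + √176698/59968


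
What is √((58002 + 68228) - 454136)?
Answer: 3*I*√36434 ≈ 572.63*I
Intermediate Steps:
√((58002 + 68228) - 454136) = √(126230 - 454136) = √(-327906) = 3*I*√36434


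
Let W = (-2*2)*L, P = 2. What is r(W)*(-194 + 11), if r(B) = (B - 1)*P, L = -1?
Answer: -1098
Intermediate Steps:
W = 4 (W = -2*2*(-1) = -4*(-1) = 4)
r(B) = -2 + 2*B (r(B) = (B - 1)*2 = (-1 + B)*2 = -2 + 2*B)
r(W)*(-194 + 11) = (-2 + 2*4)*(-194 + 11) = (-2 + 8)*(-183) = 6*(-183) = -1098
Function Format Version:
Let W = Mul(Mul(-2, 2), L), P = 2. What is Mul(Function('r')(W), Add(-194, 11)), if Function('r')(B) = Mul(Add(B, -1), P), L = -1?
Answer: -1098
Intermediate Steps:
W = 4 (W = Mul(Mul(-2, 2), -1) = Mul(-4, -1) = 4)
Function('r')(B) = Add(-2, Mul(2, B)) (Function('r')(B) = Mul(Add(B, -1), 2) = Mul(Add(-1, B), 2) = Add(-2, Mul(2, B)))
Mul(Function('r')(W), Add(-194, 11)) = Mul(Add(-2, Mul(2, 4)), Add(-194, 11)) = Mul(Add(-2, 8), -183) = Mul(6, -183) = -1098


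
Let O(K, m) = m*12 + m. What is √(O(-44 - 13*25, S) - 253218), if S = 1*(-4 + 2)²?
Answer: I*√253166 ≈ 503.16*I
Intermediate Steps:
S = 4 (S = 1*(-2)² = 1*4 = 4)
O(K, m) = 13*m (O(K, m) = 12*m + m = 13*m)
√(O(-44 - 13*25, S) - 253218) = √(13*4 - 253218) = √(52 - 253218) = √(-253166) = I*√253166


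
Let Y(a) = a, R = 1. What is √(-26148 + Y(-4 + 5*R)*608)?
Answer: 2*I*√6385 ≈ 159.81*I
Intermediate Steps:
√(-26148 + Y(-4 + 5*R)*608) = √(-26148 + (-4 + 5*1)*608) = √(-26148 + (-4 + 5)*608) = √(-26148 + 1*608) = √(-26148 + 608) = √(-25540) = 2*I*√6385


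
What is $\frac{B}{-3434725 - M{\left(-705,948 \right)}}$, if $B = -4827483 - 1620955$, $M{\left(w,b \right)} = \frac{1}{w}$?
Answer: $\frac{2273074395}{1210740562} \approx 1.8774$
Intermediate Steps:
$B = -6448438$
$\frac{B}{-3434725 - M{\left(-705,948 \right)}} = - \frac{6448438}{-3434725 - \frac{1}{-705}} = - \frac{6448438}{-3434725 - - \frac{1}{705}} = - \frac{6448438}{-3434725 + \frac{1}{705}} = - \frac{6448438}{- \frac{2421481124}{705}} = \left(-6448438\right) \left(- \frac{705}{2421481124}\right) = \frac{2273074395}{1210740562}$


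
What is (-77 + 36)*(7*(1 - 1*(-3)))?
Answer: -1148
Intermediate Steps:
(-77 + 36)*(7*(1 - 1*(-3))) = -287*(1 + 3) = -287*4 = -41*28 = -1148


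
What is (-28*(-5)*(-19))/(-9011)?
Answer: 2660/9011 ≈ 0.29519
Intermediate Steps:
(-28*(-5)*(-19))/(-9011) = (140*(-19))*(-1/9011) = -2660*(-1/9011) = 2660/9011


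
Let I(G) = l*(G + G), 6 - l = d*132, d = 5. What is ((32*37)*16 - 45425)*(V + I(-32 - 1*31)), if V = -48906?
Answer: -887060538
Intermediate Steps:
l = -654 (l = 6 - 5*132 = 6 - 1*660 = 6 - 660 = -654)
I(G) = -1308*G (I(G) = -654*(G + G) = -1308*G)
((32*37)*16 - 45425)*(V + I(-32 - 1*31)) = ((32*37)*16 - 45425)*(-48906 - 1308*(-32 - 1*31)) = (1184*16 - 45425)*(-48906 - 1308*(-32 - 31)) = (18944 - 45425)*(-48906 - 1308*(-63)) = -26481*(-48906 + 82404) = -26481*33498 = -887060538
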